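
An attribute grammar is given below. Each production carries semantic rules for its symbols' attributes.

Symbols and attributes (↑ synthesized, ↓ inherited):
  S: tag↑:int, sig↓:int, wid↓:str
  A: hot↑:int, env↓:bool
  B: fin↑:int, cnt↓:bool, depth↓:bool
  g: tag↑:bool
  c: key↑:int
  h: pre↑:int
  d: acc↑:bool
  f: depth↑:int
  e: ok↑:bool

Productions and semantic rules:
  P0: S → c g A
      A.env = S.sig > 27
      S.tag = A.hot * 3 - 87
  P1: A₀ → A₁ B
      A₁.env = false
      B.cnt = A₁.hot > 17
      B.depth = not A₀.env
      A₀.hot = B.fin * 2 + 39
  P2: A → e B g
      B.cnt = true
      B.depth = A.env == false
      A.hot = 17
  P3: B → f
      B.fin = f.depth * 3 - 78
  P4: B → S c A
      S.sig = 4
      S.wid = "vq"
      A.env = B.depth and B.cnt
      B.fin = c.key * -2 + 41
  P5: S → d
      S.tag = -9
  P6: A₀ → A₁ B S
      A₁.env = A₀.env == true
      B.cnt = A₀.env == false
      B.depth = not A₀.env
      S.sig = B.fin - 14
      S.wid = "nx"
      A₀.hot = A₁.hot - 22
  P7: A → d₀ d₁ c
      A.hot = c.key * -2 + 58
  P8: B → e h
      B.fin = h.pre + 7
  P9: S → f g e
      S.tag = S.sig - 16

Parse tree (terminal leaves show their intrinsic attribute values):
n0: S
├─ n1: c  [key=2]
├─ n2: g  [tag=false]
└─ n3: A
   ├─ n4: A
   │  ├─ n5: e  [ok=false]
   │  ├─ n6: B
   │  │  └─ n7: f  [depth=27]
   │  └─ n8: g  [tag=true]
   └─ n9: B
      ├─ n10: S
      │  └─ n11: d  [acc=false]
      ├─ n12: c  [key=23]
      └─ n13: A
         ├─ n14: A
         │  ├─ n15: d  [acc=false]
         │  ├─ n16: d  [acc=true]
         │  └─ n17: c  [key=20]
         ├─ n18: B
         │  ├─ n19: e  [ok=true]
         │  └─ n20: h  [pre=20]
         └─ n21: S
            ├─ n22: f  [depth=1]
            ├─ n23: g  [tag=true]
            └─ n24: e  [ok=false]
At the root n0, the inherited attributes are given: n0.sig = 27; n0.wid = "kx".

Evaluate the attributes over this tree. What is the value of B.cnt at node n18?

1. n0.sig = 27  [given at root]
2. n0.wid = "kx"  [given at root]
3. n1.key = 2  [terminal]
4. n2.tag = false  [terminal]
5. n3.env = false  [S.sig > 27]
6. n4.env = false  [false]
7. n5.ok = false  [terminal]
8. n6.cnt = true  [true]
9. n6.depth = true  [A.env == false]
10. n7.depth = 27  [terminal]
11. n6.fin = 3  [f.depth * 3 - 78]
12. n8.tag = true  [terminal]
13. n4.hot = 17  [17]
14. n9.cnt = false  [A₁.hot > 17]
15. n9.depth = true  [not A₀.env]
16. n10.sig = 4  [4]
17. n10.wid = "vq"  ["vq"]
18. n11.acc = false  [terminal]
19. n10.tag = -9  [-9]
20. n12.key = 23  [terminal]
21. n13.env = false  [B.depth and B.cnt]
22. n14.env = false  [A₀.env == true]
23. n15.acc = false  [terminal]
24. n16.acc = true  [terminal]
25. n17.key = 20  [terminal]
26. n14.hot = 18  [c.key * -2 + 58]
27. n18.cnt = true  [A₀.env == false]
28. n18.depth = true  [not A₀.env]
29. n19.ok = true  [terminal]
30. n20.pre = 20  [terminal]
31. n18.fin = 27  [h.pre + 7]
32. n21.sig = 13  [B.fin - 14]
33. n21.wid = "nx"  ["nx"]
34. n22.depth = 1  [terminal]
35. n23.tag = true  [terminal]
36. n24.ok = false  [terminal]
37. n21.tag = -3  [S.sig - 16]
38. n13.hot = -4  [A₁.hot - 22]
39. n9.fin = -5  [c.key * -2 + 41]
40. n3.hot = 29  [B.fin * 2 + 39]
41. n0.tag = 0  [A.hot * 3 - 87]

true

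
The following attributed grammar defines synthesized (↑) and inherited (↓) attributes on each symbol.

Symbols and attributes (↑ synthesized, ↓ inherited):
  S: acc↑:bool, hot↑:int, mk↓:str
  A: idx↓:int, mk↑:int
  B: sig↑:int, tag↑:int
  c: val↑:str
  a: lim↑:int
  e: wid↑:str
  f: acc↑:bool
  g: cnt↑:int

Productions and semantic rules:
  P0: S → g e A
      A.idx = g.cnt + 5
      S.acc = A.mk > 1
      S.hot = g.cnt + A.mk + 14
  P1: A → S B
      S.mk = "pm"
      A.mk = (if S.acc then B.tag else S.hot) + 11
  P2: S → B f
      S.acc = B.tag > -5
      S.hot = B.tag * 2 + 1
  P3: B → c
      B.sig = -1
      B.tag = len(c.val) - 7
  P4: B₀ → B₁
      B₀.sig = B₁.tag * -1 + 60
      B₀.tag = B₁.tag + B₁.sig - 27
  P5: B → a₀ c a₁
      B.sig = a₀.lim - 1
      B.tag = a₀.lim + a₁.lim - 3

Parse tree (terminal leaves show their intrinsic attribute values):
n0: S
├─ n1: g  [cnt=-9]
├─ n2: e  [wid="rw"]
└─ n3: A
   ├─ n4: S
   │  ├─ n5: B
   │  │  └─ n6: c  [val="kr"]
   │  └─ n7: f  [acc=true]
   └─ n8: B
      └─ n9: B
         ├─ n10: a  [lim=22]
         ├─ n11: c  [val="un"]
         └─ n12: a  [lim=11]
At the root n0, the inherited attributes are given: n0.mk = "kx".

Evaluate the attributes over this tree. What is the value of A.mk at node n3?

1. n0.mk = "kx"  [given at root]
2. n1.cnt = -9  [terminal]
3. n2.wid = "rw"  [terminal]
4. n3.idx = -4  [g.cnt + 5]
5. n4.mk = "pm"  ["pm"]
6. n6.val = "kr"  [terminal]
7. n5.sig = -1  [-1]
8. n5.tag = -5  [len(c.val) - 7]
9. n7.acc = true  [terminal]
10. n4.acc = false  [B.tag > -5]
11. n4.hot = -9  [B.tag * 2 + 1]
12. n10.lim = 22  [terminal]
13. n11.val = "un"  [terminal]
14. n12.lim = 11  [terminal]
15. n9.sig = 21  [a₀.lim - 1]
16. n9.tag = 30  [a₀.lim + a₁.lim - 3]
17. n8.sig = 30  [B₁.tag * -1 + 60]
18. n8.tag = 24  [B₁.tag + B₁.sig - 27]
19. n3.mk = 2  [(if S.acc then B.tag else S.hot) + 11]
20. n0.acc = true  [A.mk > 1]
21. n0.hot = 7  [g.cnt + A.mk + 14]

2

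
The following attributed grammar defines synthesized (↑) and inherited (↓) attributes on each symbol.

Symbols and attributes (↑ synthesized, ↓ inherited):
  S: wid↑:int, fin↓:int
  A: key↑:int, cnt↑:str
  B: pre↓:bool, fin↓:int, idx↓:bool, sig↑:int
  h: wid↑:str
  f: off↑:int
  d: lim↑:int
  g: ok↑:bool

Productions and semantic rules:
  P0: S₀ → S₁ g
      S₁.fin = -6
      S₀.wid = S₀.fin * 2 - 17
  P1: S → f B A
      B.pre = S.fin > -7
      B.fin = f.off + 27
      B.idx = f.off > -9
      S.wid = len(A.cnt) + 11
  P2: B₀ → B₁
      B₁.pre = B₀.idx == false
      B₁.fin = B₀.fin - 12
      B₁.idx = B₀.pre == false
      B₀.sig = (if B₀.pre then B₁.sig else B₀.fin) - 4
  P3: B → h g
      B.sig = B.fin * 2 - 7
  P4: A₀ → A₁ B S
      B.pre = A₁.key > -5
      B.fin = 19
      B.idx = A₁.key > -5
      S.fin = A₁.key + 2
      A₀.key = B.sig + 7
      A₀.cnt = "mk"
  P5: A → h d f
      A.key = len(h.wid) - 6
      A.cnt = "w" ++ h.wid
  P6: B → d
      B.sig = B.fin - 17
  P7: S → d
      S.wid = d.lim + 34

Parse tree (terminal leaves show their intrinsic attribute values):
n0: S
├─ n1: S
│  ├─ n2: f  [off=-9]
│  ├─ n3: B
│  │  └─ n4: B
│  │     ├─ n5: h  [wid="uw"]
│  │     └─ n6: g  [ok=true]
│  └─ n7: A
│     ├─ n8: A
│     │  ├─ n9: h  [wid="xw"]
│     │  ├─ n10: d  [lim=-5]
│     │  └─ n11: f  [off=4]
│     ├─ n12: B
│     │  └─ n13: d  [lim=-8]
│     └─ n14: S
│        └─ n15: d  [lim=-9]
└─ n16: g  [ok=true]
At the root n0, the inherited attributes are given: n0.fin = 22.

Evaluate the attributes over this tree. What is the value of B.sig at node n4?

5

1. n0.fin = 22  [given at root]
2. n1.fin = -6  [-6]
3. n2.off = -9  [terminal]
4. n3.pre = true  [S.fin > -7]
5. n3.fin = 18  [f.off + 27]
6. n3.idx = false  [f.off > -9]
7. n4.pre = true  [B₀.idx == false]
8. n4.fin = 6  [B₀.fin - 12]
9. n4.idx = false  [B₀.pre == false]
10. n5.wid = "uw"  [terminal]
11. n6.ok = true  [terminal]
12. n4.sig = 5  [B.fin * 2 - 7]
13. n3.sig = 1  [(if B₀.pre then B₁.sig else B₀.fin) - 4]
14. n9.wid = "xw"  [terminal]
15. n10.lim = -5  [terminal]
16. n11.off = 4  [terminal]
17. n8.key = -4  [len(h.wid) - 6]
18. n8.cnt = "wxw"  ["w" ++ h.wid]
19. n12.pre = true  [A₁.key > -5]
20. n12.fin = 19  [19]
21. n12.idx = true  [A₁.key > -5]
22. n13.lim = -8  [terminal]
23. n12.sig = 2  [B.fin - 17]
24. n14.fin = -2  [A₁.key + 2]
25. n15.lim = -9  [terminal]
26. n14.wid = 25  [d.lim + 34]
27. n7.key = 9  [B.sig + 7]
28. n7.cnt = "mk"  ["mk"]
29. n1.wid = 13  [len(A.cnt) + 11]
30. n16.ok = true  [terminal]
31. n0.wid = 27  [S₀.fin * 2 - 17]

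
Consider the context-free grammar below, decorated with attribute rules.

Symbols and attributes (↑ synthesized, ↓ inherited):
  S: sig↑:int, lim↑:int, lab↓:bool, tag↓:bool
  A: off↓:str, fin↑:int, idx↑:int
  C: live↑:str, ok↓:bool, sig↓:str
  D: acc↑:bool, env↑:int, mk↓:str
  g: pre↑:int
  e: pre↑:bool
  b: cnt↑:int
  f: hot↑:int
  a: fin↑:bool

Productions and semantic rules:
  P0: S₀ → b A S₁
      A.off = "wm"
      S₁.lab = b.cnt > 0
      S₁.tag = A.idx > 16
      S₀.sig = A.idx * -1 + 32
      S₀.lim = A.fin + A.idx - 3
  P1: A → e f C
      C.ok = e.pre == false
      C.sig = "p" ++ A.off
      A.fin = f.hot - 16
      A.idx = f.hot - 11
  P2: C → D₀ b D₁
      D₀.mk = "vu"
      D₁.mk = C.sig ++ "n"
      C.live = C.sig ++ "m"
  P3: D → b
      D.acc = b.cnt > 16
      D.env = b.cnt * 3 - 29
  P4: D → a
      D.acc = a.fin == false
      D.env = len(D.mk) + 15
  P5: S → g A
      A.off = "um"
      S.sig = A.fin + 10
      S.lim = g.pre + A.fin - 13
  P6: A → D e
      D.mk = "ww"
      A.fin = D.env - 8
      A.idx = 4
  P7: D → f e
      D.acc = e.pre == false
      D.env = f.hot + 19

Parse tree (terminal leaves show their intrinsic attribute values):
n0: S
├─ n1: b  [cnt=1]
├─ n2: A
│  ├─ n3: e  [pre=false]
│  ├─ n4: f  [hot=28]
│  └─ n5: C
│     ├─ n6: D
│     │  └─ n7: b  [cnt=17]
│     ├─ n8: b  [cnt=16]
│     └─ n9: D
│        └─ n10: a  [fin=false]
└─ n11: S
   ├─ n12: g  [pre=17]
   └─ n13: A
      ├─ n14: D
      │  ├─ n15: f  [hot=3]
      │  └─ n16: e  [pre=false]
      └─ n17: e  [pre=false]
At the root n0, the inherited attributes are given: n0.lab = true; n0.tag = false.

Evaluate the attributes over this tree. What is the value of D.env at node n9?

19

1. n0.lab = true  [given at root]
2. n0.tag = false  [given at root]
3. n1.cnt = 1  [terminal]
4. n2.off = "wm"  ["wm"]
5. n3.pre = false  [terminal]
6. n4.hot = 28  [terminal]
7. n5.ok = true  [e.pre == false]
8. n5.sig = "pwm"  ["p" ++ A.off]
9. n6.mk = "vu"  ["vu"]
10. n7.cnt = 17  [terminal]
11. n6.acc = true  [b.cnt > 16]
12. n6.env = 22  [b.cnt * 3 - 29]
13. n8.cnt = 16  [terminal]
14. n9.mk = "pwmn"  [C.sig ++ "n"]
15. n10.fin = false  [terminal]
16. n9.acc = true  [a.fin == false]
17. n9.env = 19  [len(D.mk) + 15]
18. n5.live = "pwmm"  [C.sig ++ "m"]
19. n2.fin = 12  [f.hot - 16]
20. n2.idx = 17  [f.hot - 11]
21. n11.lab = true  [b.cnt > 0]
22. n11.tag = true  [A.idx > 16]
23. n12.pre = 17  [terminal]
24. n13.off = "um"  ["um"]
25. n14.mk = "ww"  ["ww"]
26. n15.hot = 3  [terminal]
27. n16.pre = false  [terminal]
28. n14.acc = true  [e.pre == false]
29. n14.env = 22  [f.hot + 19]
30. n17.pre = false  [terminal]
31. n13.fin = 14  [D.env - 8]
32. n13.idx = 4  [4]
33. n11.sig = 24  [A.fin + 10]
34. n11.lim = 18  [g.pre + A.fin - 13]
35. n0.sig = 15  [A.idx * -1 + 32]
36. n0.lim = 26  [A.fin + A.idx - 3]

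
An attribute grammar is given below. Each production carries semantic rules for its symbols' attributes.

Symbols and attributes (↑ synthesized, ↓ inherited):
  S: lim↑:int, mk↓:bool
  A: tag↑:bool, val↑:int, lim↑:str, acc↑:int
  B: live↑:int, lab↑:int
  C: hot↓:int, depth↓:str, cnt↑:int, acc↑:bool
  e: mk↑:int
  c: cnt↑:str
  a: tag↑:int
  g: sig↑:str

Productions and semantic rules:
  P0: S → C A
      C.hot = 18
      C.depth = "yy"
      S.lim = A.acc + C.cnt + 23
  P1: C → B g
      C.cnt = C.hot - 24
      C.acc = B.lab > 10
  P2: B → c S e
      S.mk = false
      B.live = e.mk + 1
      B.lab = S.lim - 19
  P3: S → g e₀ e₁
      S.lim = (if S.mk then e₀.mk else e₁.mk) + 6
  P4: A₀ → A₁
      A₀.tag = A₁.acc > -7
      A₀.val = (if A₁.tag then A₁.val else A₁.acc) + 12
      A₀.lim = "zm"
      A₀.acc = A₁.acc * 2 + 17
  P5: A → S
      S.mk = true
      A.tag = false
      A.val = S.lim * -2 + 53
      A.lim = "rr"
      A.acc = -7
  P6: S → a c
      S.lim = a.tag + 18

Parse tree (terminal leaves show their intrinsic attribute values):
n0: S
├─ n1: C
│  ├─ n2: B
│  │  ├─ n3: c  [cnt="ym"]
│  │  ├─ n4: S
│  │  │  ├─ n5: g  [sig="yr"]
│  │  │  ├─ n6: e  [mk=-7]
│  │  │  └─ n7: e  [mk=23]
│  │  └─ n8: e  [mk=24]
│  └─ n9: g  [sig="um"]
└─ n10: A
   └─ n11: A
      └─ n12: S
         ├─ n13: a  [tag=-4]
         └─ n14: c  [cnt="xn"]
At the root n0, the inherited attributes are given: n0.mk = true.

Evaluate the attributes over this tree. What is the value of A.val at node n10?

5

1. n0.mk = true  [given at root]
2. n1.hot = 18  [18]
3. n1.depth = "yy"  ["yy"]
4. n3.cnt = "ym"  [terminal]
5. n4.mk = false  [false]
6. n5.sig = "yr"  [terminal]
7. n6.mk = -7  [terminal]
8. n7.mk = 23  [terminal]
9. n4.lim = 29  [(if S.mk then e₀.mk else e₁.mk) + 6]
10. n8.mk = 24  [terminal]
11. n2.live = 25  [e.mk + 1]
12. n2.lab = 10  [S.lim - 19]
13. n9.sig = "um"  [terminal]
14. n1.cnt = -6  [C.hot - 24]
15. n1.acc = false  [B.lab > 10]
16. n12.mk = true  [true]
17. n13.tag = -4  [terminal]
18. n14.cnt = "xn"  [terminal]
19. n12.lim = 14  [a.tag + 18]
20. n11.tag = false  [false]
21. n11.val = 25  [S.lim * -2 + 53]
22. n11.lim = "rr"  ["rr"]
23. n11.acc = -7  [-7]
24. n10.tag = false  [A₁.acc > -7]
25. n10.val = 5  [(if A₁.tag then A₁.val else A₁.acc) + 12]
26. n10.lim = "zm"  ["zm"]
27. n10.acc = 3  [A₁.acc * 2 + 17]
28. n0.lim = 20  [A.acc + C.cnt + 23]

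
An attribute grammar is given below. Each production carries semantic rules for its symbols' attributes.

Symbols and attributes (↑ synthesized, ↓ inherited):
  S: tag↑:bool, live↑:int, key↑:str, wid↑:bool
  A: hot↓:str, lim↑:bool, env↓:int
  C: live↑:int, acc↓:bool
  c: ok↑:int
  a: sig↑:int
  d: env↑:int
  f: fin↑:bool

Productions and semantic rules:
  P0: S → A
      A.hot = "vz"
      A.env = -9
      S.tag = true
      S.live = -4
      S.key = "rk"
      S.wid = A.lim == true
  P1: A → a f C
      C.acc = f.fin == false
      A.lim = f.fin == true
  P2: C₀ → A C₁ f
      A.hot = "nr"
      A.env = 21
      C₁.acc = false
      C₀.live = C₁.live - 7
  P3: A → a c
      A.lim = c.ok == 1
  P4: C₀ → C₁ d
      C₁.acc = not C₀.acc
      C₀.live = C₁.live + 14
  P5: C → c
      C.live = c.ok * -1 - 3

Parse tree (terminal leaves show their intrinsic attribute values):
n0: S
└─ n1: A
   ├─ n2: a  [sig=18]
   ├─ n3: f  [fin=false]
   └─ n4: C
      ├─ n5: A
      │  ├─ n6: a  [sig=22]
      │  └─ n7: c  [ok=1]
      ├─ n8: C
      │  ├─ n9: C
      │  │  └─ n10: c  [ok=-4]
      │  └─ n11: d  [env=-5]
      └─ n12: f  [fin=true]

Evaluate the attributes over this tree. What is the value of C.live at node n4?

1. n1.hot = "vz"  ["vz"]
2. n1.env = -9  [-9]
3. n2.sig = 18  [terminal]
4. n3.fin = false  [terminal]
5. n4.acc = true  [f.fin == false]
6. n5.hot = "nr"  ["nr"]
7. n5.env = 21  [21]
8. n6.sig = 22  [terminal]
9. n7.ok = 1  [terminal]
10. n5.lim = true  [c.ok == 1]
11. n8.acc = false  [false]
12. n9.acc = true  [not C₀.acc]
13. n10.ok = -4  [terminal]
14. n9.live = 1  [c.ok * -1 - 3]
15. n11.env = -5  [terminal]
16. n8.live = 15  [C₁.live + 14]
17. n12.fin = true  [terminal]
18. n4.live = 8  [C₁.live - 7]
19. n1.lim = false  [f.fin == true]
20. n0.tag = true  [true]
21. n0.live = -4  [-4]
22. n0.key = "rk"  ["rk"]
23. n0.wid = false  [A.lim == true]

8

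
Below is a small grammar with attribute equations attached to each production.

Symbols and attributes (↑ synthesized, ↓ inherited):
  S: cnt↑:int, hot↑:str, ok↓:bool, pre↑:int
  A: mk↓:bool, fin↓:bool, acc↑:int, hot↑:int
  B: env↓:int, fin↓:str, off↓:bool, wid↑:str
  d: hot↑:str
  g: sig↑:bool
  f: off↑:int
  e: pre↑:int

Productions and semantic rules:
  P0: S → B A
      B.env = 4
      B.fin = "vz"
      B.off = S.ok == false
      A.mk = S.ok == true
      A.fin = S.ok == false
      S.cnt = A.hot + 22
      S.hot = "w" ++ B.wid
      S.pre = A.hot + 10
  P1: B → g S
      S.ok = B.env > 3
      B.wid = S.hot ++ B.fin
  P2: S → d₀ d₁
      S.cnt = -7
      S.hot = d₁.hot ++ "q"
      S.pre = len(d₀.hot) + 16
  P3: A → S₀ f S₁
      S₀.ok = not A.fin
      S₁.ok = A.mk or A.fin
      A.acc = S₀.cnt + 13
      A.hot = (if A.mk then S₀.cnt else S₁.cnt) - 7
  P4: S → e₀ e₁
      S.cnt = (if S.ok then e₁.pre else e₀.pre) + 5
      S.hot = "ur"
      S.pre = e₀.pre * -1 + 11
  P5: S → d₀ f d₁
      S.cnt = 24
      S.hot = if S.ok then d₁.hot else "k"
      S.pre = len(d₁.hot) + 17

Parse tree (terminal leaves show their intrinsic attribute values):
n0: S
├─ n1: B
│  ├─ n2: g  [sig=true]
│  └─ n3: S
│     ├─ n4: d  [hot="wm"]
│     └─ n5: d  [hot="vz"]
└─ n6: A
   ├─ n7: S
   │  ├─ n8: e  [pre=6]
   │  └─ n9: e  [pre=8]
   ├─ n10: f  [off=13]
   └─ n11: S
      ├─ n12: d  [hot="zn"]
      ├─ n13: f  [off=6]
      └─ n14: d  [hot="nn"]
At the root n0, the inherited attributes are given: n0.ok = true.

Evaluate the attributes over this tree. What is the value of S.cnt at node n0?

28

1. n0.ok = true  [given at root]
2. n1.env = 4  [4]
3. n1.fin = "vz"  ["vz"]
4. n1.off = false  [S.ok == false]
5. n2.sig = true  [terminal]
6. n3.ok = true  [B.env > 3]
7. n4.hot = "wm"  [terminal]
8. n5.hot = "vz"  [terminal]
9. n3.cnt = -7  [-7]
10. n3.hot = "vzq"  [d₁.hot ++ "q"]
11. n3.pre = 18  [len(d₀.hot) + 16]
12. n1.wid = "vzqvz"  [S.hot ++ B.fin]
13. n6.mk = true  [S.ok == true]
14. n6.fin = false  [S.ok == false]
15. n7.ok = true  [not A.fin]
16. n8.pre = 6  [terminal]
17. n9.pre = 8  [terminal]
18. n7.cnt = 13  [(if S.ok then e₁.pre else e₀.pre) + 5]
19. n7.hot = "ur"  ["ur"]
20. n7.pre = 5  [e₀.pre * -1 + 11]
21. n10.off = 13  [terminal]
22. n11.ok = true  [A.mk or A.fin]
23. n12.hot = "zn"  [terminal]
24. n13.off = 6  [terminal]
25. n14.hot = "nn"  [terminal]
26. n11.cnt = 24  [24]
27. n11.hot = "nn"  [if S.ok then d₁.hot else "k"]
28. n11.pre = 19  [len(d₁.hot) + 17]
29. n6.acc = 26  [S₀.cnt + 13]
30. n6.hot = 6  [(if A.mk then S₀.cnt else S₁.cnt) - 7]
31. n0.cnt = 28  [A.hot + 22]
32. n0.hot = "wvzqvz"  ["w" ++ B.wid]
33. n0.pre = 16  [A.hot + 10]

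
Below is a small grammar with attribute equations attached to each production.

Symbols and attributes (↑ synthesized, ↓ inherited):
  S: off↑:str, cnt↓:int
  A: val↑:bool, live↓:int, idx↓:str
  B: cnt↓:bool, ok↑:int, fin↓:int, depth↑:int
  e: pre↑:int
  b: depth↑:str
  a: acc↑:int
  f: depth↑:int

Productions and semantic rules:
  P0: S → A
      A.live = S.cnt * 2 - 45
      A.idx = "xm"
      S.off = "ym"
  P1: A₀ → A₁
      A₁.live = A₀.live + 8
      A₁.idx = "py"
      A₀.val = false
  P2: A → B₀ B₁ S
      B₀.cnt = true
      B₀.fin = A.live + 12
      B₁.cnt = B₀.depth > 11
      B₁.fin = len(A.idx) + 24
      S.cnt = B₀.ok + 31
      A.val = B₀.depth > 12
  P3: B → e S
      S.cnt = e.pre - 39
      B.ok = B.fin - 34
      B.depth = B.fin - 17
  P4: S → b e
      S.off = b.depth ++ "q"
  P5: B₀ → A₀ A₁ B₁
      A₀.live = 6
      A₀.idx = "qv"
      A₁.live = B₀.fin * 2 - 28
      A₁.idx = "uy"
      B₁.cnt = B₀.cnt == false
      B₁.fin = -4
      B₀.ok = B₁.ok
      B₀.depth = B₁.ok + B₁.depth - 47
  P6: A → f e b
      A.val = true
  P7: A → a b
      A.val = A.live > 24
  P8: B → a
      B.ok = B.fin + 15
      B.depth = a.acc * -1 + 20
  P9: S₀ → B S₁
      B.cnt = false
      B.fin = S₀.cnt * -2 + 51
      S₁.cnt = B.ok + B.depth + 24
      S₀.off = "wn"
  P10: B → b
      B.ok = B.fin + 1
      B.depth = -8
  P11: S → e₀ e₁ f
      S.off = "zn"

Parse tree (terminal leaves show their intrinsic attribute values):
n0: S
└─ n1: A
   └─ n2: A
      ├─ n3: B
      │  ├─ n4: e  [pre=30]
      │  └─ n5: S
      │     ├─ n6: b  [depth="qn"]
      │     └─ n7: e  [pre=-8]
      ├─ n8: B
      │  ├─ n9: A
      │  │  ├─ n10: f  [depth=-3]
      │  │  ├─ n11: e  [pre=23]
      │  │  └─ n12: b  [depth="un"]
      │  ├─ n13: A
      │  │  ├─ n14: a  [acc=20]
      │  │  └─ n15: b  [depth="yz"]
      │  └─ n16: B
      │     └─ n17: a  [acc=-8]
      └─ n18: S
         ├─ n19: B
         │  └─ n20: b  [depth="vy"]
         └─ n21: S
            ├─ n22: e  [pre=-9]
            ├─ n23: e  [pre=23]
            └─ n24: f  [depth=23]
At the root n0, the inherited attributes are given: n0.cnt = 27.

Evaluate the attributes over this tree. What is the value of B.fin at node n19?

1. n0.cnt = 27  [given at root]
2. n1.live = 9  [S.cnt * 2 - 45]
3. n1.idx = "xm"  ["xm"]
4. n2.live = 17  [A₀.live + 8]
5. n2.idx = "py"  ["py"]
6. n3.cnt = true  [true]
7. n3.fin = 29  [A.live + 12]
8. n4.pre = 30  [terminal]
9. n5.cnt = -9  [e.pre - 39]
10. n6.depth = "qn"  [terminal]
11. n7.pre = -8  [terminal]
12. n5.off = "qnq"  [b.depth ++ "q"]
13. n3.ok = -5  [B.fin - 34]
14. n3.depth = 12  [B.fin - 17]
15. n8.cnt = true  [B₀.depth > 11]
16. n8.fin = 26  [len(A.idx) + 24]
17. n9.live = 6  [6]
18. n9.idx = "qv"  ["qv"]
19. n10.depth = -3  [terminal]
20. n11.pre = 23  [terminal]
21. n12.depth = "un"  [terminal]
22. n9.val = true  [true]
23. n13.live = 24  [B₀.fin * 2 - 28]
24. n13.idx = "uy"  ["uy"]
25. n14.acc = 20  [terminal]
26. n15.depth = "yz"  [terminal]
27. n13.val = false  [A.live > 24]
28. n16.cnt = false  [B₀.cnt == false]
29. n16.fin = -4  [-4]
30. n17.acc = -8  [terminal]
31. n16.ok = 11  [B.fin + 15]
32. n16.depth = 28  [a.acc * -1 + 20]
33. n8.ok = 11  [B₁.ok]
34. n8.depth = -8  [B₁.ok + B₁.depth - 47]
35. n18.cnt = 26  [B₀.ok + 31]
36. n19.cnt = false  [false]
37. n19.fin = -1  [S₀.cnt * -2 + 51]
38. n20.depth = "vy"  [terminal]
39. n19.ok = 0  [B.fin + 1]
40. n19.depth = -8  [-8]
41. n21.cnt = 16  [B.ok + B.depth + 24]
42. n22.pre = -9  [terminal]
43. n23.pre = 23  [terminal]
44. n24.depth = 23  [terminal]
45. n21.off = "zn"  ["zn"]
46. n18.off = "wn"  ["wn"]
47. n2.val = false  [B₀.depth > 12]
48. n1.val = false  [false]
49. n0.off = "ym"  ["ym"]

-1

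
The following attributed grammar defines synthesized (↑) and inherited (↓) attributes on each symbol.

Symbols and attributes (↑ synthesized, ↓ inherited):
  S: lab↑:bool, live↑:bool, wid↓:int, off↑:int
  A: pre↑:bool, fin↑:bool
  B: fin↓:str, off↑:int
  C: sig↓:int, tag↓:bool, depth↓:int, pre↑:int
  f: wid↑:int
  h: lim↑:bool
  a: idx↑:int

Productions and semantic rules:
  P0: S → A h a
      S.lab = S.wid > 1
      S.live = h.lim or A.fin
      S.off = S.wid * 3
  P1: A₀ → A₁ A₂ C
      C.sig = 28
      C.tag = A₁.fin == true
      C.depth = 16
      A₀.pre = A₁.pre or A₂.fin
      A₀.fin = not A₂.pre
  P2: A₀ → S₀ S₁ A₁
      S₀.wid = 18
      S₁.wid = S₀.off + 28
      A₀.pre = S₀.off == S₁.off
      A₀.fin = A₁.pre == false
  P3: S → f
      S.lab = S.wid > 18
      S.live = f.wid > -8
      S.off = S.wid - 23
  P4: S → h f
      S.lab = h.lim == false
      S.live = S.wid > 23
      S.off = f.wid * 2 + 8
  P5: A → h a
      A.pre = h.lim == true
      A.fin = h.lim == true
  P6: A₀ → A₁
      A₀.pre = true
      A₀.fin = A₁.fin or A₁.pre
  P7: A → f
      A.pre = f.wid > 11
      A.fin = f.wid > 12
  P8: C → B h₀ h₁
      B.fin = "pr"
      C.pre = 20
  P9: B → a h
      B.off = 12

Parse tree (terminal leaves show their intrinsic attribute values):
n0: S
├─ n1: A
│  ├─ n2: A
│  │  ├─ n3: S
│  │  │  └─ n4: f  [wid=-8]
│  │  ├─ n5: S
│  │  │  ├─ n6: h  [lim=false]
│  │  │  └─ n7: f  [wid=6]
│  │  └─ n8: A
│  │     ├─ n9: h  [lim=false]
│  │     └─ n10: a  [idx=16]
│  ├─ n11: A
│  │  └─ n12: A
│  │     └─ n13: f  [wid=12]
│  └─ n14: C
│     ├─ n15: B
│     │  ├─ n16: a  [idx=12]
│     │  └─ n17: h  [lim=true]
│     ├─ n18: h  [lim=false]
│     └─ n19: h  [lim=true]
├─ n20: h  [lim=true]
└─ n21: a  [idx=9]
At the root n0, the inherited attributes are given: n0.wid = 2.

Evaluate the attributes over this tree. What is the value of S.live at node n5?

false

1. n0.wid = 2  [given at root]
2. n3.wid = 18  [18]
3. n4.wid = -8  [terminal]
4. n3.lab = false  [S.wid > 18]
5. n3.live = false  [f.wid > -8]
6. n3.off = -5  [S.wid - 23]
7. n5.wid = 23  [S₀.off + 28]
8. n6.lim = false  [terminal]
9. n7.wid = 6  [terminal]
10. n5.lab = true  [h.lim == false]
11. n5.live = false  [S.wid > 23]
12. n5.off = 20  [f.wid * 2 + 8]
13. n9.lim = false  [terminal]
14. n10.idx = 16  [terminal]
15. n8.pre = false  [h.lim == true]
16. n8.fin = false  [h.lim == true]
17. n2.pre = false  [S₀.off == S₁.off]
18. n2.fin = true  [A₁.pre == false]
19. n13.wid = 12  [terminal]
20. n12.pre = true  [f.wid > 11]
21. n12.fin = false  [f.wid > 12]
22. n11.pre = true  [true]
23. n11.fin = true  [A₁.fin or A₁.pre]
24. n14.sig = 28  [28]
25. n14.tag = true  [A₁.fin == true]
26. n14.depth = 16  [16]
27. n15.fin = "pr"  ["pr"]
28. n16.idx = 12  [terminal]
29. n17.lim = true  [terminal]
30. n15.off = 12  [12]
31. n18.lim = false  [terminal]
32. n19.lim = true  [terminal]
33. n14.pre = 20  [20]
34. n1.pre = true  [A₁.pre or A₂.fin]
35. n1.fin = false  [not A₂.pre]
36. n20.lim = true  [terminal]
37. n21.idx = 9  [terminal]
38. n0.lab = true  [S.wid > 1]
39. n0.live = true  [h.lim or A.fin]
40. n0.off = 6  [S.wid * 3]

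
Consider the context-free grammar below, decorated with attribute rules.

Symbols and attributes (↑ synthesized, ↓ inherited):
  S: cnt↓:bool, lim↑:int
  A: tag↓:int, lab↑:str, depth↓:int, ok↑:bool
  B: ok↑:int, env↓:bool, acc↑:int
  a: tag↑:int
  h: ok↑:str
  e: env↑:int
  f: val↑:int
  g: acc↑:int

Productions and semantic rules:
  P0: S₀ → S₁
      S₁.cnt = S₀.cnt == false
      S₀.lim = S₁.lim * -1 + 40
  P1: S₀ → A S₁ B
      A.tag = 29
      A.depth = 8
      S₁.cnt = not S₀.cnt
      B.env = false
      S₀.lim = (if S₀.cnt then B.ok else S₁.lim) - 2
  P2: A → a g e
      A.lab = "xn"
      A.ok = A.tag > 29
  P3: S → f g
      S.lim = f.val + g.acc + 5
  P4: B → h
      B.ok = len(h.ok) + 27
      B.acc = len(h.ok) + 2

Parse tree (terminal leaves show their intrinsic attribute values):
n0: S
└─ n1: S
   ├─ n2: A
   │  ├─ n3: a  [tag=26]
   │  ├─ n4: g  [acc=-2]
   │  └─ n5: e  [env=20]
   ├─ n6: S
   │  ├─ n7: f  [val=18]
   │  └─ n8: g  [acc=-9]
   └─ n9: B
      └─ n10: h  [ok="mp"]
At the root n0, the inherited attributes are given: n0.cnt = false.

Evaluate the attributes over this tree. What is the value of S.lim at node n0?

13

1. n0.cnt = false  [given at root]
2. n1.cnt = true  [S₀.cnt == false]
3. n2.tag = 29  [29]
4. n2.depth = 8  [8]
5. n3.tag = 26  [terminal]
6. n4.acc = -2  [terminal]
7. n5.env = 20  [terminal]
8. n2.lab = "xn"  ["xn"]
9. n2.ok = false  [A.tag > 29]
10. n6.cnt = false  [not S₀.cnt]
11. n7.val = 18  [terminal]
12. n8.acc = -9  [terminal]
13. n6.lim = 14  [f.val + g.acc + 5]
14. n9.env = false  [false]
15. n10.ok = "mp"  [terminal]
16. n9.ok = 29  [len(h.ok) + 27]
17. n9.acc = 4  [len(h.ok) + 2]
18. n1.lim = 27  [(if S₀.cnt then B.ok else S₁.lim) - 2]
19. n0.lim = 13  [S₁.lim * -1 + 40]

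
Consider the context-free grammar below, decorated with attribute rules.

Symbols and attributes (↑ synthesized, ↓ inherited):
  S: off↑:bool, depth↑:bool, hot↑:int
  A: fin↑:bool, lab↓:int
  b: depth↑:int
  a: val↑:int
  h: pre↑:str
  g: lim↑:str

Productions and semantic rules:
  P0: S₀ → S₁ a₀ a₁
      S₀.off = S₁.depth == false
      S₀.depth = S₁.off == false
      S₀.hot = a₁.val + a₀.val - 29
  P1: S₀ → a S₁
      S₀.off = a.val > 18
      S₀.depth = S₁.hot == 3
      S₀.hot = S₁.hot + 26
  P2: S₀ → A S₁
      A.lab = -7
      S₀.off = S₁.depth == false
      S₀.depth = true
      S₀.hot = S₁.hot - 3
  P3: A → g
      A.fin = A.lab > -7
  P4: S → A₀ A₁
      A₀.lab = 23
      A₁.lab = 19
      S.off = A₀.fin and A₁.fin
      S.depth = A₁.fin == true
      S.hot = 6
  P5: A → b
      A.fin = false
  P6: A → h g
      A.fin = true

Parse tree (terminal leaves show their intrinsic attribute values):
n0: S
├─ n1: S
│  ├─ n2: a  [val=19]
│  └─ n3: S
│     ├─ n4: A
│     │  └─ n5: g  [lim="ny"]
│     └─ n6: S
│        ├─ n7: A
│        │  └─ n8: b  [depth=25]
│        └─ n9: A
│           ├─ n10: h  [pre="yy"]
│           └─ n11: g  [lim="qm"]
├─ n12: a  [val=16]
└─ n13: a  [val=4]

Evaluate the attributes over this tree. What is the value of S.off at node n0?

1. n2.val = 19  [terminal]
2. n4.lab = -7  [-7]
3. n5.lim = "ny"  [terminal]
4. n4.fin = false  [A.lab > -7]
5. n7.lab = 23  [23]
6. n8.depth = 25  [terminal]
7. n7.fin = false  [false]
8. n9.lab = 19  [19]
9. n10.pre = "yy"  [terminal]
10. n11.lim = "qm"  [terminal]
11. n9.fin = true  [true]
12. n6.off = false  [A₀.fin and A₁.fin]
13. n6.depth = true  [A₁.fin == true]
14. n6.hot = 6  [6]
15. n3.off = false  [S₁.depth == false]
16. n3.depth = true  [true]
17. n3.hot = 3  [S₁.hot - 3]
18. n1.off = true  [a.val > 18]
19. n1.depth = true  [S₁.hot == 3]
20. n1.hot = 29  [S₁.hot + 26]
21. n12.val = 16  [terminal]
22. n13.val = 4  [terminal]
23. n0.off = false  [S₁.depth == false]
24. n0.depth = false  [S₁.off == false]
25. n0.hot = -9  [a₁.val + a₀.val - 29]

false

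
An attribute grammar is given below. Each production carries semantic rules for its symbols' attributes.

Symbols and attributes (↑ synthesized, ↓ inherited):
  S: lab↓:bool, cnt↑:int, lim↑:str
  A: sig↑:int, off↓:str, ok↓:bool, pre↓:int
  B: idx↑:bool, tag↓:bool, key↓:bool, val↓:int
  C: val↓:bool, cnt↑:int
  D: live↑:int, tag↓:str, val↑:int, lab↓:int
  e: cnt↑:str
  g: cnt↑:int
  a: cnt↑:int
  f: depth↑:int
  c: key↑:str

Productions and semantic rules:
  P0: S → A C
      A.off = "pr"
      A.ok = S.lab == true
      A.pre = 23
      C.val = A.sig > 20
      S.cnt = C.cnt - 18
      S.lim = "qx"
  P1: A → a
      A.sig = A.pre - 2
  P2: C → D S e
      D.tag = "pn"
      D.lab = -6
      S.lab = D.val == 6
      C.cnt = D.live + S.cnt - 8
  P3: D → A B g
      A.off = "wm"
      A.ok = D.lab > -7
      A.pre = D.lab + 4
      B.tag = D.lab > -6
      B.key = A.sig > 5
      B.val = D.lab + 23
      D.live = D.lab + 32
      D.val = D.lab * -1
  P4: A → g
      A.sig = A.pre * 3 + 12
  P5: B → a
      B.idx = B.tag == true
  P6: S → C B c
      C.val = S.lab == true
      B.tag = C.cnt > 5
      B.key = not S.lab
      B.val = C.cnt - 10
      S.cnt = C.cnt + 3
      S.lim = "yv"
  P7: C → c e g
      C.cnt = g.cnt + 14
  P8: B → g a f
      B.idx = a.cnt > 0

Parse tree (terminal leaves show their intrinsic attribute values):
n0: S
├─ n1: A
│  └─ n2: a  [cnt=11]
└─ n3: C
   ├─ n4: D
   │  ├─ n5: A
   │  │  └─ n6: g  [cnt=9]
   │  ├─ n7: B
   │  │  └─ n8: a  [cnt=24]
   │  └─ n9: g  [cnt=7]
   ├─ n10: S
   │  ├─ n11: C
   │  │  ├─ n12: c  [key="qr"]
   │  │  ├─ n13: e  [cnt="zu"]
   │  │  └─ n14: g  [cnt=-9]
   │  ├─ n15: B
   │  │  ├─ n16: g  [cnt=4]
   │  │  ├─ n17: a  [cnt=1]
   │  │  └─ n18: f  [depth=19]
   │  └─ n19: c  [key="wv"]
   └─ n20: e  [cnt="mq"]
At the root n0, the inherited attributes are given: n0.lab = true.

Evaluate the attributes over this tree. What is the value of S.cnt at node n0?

8

1. n0.lab = true  [given at root]
2. n1.off = "pr"  ["pr"]
3. n1.ok = true  [S.lab == true]
4. n1.pre = 23  [23]
5. n2.cnt = 11  [terminal]
6. n1.sig = 21  [A.pre - 2]
7. n3.val = true  [A.sig > 20]
8. n4.tag = "pn"  ["pn"]
9. n4.lab = -6  [-6]
10. n5.off = "wm"  ["wm"]
11. n5.ok = true  [D.lab > -7]
12. n5.pre = -2  [D.lab + 4]
13. n6.cnt = 9  [terminal]
14. n5.sig = 6  [A.pre * 3 + 12]
15. n7.tag = false  [D.lab > -6]
16. n7.key = true  [A.sig > 5]
17. n7.val = 17  [D.lab + 23]
18. n8.cnt = 24  [terminal]
19. n7.idx = false  [B.tag == true]
20. n9.cnt = 7  [terminal]
21. n4.live = 26  [D.lab + 32]
22. n4.val = 6  [D.lab * -1]
23. n10.lab = true  [D.val == 6]
24. n11.val = true  [S.lab == true]
25. n12.key = "qr"  [terminal]
26. n13.cnt = "zu"  [terminal]
27. n14.cnt = -9  [terminal]
28. n11.cnt = 5  [g.cnt + 14]
29. n15.tag = false  [C.cnt > 5]
30. n15.key = false  [not S.lab]
31. n15.val = -5  [C.cnt - 10]
32. n16.cnt = 4  [terminal]
33. n17.cnt = 1  [terminal]
34. n18.depth = 19  [terminal]
35. n15.idx = true  [a.cnt > 0]
36. n19.key = "wv"  [terminal]
37. n10.cnt = 8  [C.cnt + 3]
38. n10.lim = "yv"  ["yv"]
39. n20.cnt = "mq"  [terminal]
40. n3.cnt = 26  [D.live + S.cnt - 8]
41. n0.cnt = 8  [C.cnt - 18]
42. n0.lim = "qx"  ["qx"]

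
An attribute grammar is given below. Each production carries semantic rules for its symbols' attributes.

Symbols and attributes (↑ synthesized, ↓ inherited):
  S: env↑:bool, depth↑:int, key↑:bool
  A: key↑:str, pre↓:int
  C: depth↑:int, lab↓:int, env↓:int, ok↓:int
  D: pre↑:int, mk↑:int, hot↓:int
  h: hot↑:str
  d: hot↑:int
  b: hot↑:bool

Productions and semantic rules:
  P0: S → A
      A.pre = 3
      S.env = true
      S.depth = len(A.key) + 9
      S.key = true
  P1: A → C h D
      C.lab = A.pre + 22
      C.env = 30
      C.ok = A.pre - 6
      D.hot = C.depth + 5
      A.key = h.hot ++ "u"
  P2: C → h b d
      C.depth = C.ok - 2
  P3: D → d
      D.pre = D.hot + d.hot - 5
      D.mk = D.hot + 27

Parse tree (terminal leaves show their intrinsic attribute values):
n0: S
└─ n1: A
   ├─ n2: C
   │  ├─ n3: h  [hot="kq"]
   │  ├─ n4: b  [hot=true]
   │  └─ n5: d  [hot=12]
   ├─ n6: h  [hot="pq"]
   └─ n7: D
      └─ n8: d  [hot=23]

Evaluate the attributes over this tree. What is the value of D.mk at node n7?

1. n1.pre = 3  [3]
2. n2.lab = 25  [A.pre + 22]
3. n2.env = 30  [30]
4. n2.ok = -3  [A.pre - 6]
5. n3.hot = "kq"  [terminal]
6. n4.hot = true  [terminal]
7. n5.hot = 12  [terminal]
8. n2.depth = -5  [C.ok - 2]
9. n6.hot = "pq"  [terminal]
10. n7.hot = 0  [C.depth + 5]
11. n8.hot = 23  [terminal]
12. n7.pre = 18  [D.hot + d.hot - 5]
13. n7.mk = 27  [D.hot + 27]
14. n1.key = "pqu"  [h.hot ++ "u"]
15. n0.env = true  [true]
16. n0.depth = 12  [len(A.key) + 9]
17. n0.key = true  [true]

27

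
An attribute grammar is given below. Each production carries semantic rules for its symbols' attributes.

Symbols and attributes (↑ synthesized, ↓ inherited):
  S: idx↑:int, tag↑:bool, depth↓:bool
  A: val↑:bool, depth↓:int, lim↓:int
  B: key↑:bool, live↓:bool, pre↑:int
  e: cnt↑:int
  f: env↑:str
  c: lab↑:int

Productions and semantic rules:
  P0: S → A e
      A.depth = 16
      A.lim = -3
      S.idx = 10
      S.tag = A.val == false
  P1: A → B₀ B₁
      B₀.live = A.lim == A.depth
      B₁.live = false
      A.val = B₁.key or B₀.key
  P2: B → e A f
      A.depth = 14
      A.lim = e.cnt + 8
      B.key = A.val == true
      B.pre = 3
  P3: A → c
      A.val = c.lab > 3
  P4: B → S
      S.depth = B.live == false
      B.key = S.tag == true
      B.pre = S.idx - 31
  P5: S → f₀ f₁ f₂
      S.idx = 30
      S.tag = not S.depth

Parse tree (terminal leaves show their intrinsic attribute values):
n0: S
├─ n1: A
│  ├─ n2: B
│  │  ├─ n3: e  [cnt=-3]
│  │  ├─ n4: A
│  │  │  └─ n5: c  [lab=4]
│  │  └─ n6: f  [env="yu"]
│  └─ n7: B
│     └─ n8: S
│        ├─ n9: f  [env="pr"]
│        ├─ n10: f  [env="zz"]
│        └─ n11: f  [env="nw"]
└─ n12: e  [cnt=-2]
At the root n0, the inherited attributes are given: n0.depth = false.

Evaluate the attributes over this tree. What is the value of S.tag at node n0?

1. n0.depth = false  [given at root]
2. n1.depth = 16  [16]
3. n1.lim = -3  [-3]
4. n2.live = false  [A.lim == A.depth]
5. n3.cnt = -3  [terminal]
6. n4.depth = 14  [14]
7. n4.lim = 5  [e.cnt + 8]
8. n5.lab = 4  [terminal]
9. n4.val = true  [c.lab > 3]
10. n6.env = "yu"  [terminal]
11. n2.key = true  [A.val == true]
12. n2.pre = 3  [3]
13. n7.live = false  [false]
14. n8.depth = true  [B.live == false]
15. n9.env = "pr"  [terminal]
16. n10.env = "zz"  [terminal]
17. n11.env = "nw"  [terminal]
18. n8.idx = 30  [30]
19. n8.tag = false  [not S.depth]
20. n7.key = false  [S.tag == true]
21. n7.pre = -1  [S.idx - 31]
22. n1.val = true  [B₁.key or B₀.key]
23. n12.cnt = -2  [terminal]
24. n0.idx = 10  [10]
25. n0.tag = false  [A.val == false]

false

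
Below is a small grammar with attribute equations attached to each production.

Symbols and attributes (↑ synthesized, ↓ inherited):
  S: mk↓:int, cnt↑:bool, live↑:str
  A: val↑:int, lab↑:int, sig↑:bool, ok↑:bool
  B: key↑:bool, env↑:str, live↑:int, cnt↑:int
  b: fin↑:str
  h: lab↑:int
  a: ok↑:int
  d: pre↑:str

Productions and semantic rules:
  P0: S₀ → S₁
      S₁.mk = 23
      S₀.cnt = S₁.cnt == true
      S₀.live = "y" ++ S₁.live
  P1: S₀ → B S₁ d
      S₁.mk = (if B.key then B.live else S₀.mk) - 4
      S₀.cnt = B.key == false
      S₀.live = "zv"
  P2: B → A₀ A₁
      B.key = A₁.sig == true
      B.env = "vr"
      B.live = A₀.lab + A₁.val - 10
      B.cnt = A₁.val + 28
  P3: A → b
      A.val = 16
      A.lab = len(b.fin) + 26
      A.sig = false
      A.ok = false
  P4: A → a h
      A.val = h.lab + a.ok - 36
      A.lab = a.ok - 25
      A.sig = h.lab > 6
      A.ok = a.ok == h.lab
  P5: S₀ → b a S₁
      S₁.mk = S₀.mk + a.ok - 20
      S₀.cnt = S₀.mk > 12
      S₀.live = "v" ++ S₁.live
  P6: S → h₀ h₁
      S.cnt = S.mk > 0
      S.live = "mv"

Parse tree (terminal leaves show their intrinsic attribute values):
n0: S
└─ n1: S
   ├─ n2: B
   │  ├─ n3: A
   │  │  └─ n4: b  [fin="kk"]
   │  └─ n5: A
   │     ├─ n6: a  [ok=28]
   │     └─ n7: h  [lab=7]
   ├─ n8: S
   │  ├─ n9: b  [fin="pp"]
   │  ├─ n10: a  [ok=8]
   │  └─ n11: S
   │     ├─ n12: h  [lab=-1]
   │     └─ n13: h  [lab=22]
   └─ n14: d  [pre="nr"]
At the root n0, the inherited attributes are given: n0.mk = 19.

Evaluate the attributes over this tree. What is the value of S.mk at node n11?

1. n0.mk = 19  [given at root]
2. n1.mk = 23  [23]
3. n4.fin = "kk"  [terminal]
4. n3.val = 16  [16]
5. n3.lab = 28  [len(b.fin) + 26]
6. n3.sig = false  [false]
7. n3.ok = false  [false]
8. n6.ok = 28  [terminal]
9. n7.lab = 7  [terminal]
10. n5.val = -1  [h.lab + a.ok - 36]
11. n5.lab = 3  [a.ok - 25]
12. n5.sig = true  [h.lab > 6]
13. n5.ok = false  [a.ok == h.lab]
14. n2.key = true  [A₁.sig == true]
15. n2.env = "vr"  ["vr"]
16. n2.live = 17  [A₀.lab + A₁.val - 10]
17. n2.cnt = 27  [A₁.val + 28]
18. n8.mk = 13  [(if B.key then B.live else S₀.mk) - 4]
19. n9.fin = "pp"  [terminal]
20. n10.ok = 8  [terminal]
21. n11.mk = 1  [S₀.mk + a.ok - 20]
22. n12.lab = -1  [terminal]
23. n13.lab = 22  [terminal]
24. n11.cnt = true  [S.mk > 0]
25. n11.live = "mv"  ["mv"]
26. n8.cnt = true  [S₀.mk > 12]
27. n8.live = "vmv"  ["v" ++ S₁.live]
28. n14.pre = "nr"  [terminal]
29. n1.cnt = false  [B.key == false]
30. n1.live = "zv"  ["zv"]
31. n0.cnt = false  [S₁.cnt == true]
32. n0.live = "yzv"  ["y" ++ S₁.live]

1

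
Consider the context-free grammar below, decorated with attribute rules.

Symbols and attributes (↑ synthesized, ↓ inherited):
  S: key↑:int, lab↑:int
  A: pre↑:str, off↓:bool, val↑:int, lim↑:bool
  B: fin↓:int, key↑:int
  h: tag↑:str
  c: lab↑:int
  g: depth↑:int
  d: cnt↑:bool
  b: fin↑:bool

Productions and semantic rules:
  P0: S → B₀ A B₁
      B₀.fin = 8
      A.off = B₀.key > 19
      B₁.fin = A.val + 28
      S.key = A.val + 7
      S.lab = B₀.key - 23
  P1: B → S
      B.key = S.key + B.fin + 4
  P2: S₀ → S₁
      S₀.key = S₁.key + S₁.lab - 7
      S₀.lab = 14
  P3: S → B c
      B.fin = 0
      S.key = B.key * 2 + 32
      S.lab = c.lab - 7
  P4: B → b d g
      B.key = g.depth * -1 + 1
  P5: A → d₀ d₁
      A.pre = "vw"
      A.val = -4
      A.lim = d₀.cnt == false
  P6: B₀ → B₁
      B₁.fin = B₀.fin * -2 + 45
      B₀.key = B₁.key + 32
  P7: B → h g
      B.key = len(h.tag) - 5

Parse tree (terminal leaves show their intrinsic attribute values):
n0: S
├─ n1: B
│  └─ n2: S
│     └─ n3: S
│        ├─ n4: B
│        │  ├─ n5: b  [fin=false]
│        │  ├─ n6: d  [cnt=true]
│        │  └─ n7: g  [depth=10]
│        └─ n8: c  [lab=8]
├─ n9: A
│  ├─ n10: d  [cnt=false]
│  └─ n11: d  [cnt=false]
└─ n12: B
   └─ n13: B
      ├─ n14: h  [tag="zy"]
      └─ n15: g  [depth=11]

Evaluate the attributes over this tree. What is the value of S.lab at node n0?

1. n1.fin = 8  [8]
2. n4.fin = 0  [0]
3. n5.fin = false  [terminal]
4. n6.cnt = true  [terminal]
5. n7.depth = 10  [terminal]
6. n4.key = -9  [g.depth * -1 + 1]
7. n8.lab = 8  [terminal]
8. n3.key = 14  [B.key * 2 + 32]
9. n3.lab = 1  [c.lab - 7]
10. n2.key = 8  [S₁.key + S₁.lab - 7]
11. n2.lab = 14  [14]
12. n1.key = 20  [S.key + B.fin + 4]
13. n9.off = true  [B₀.key > 19]
14. n10.cnt = false  [terminal]
15. n11.cnt = false  [terminal]
16. n9.pre = "vw"  ["vw"]
17. n9.val = -4  [-4]
18. n9.lim = true  [d₀.cnt == false]
19. n12.fin = 24  [A.val + 28]
20. n13.fin = -3  [B₀.fin * -2 + 45]
21. n14.tag = "zy"  [terminal]
22. n15.depth = 11  [terminal]
23. n13.key = -3  [len(h.tag) - 5]
24. n12.key = 29  [B₁.key + 32]
25. n0.key = 3  [A.val + 7]
26. n0.lab = -3  [B₀.key - 23]

-3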